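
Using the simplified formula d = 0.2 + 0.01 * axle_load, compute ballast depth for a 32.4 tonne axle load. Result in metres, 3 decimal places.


d = 0.2 + 0.01 * 32.4
d = 0.2 + 0.324
d = 0.524 m

0.524


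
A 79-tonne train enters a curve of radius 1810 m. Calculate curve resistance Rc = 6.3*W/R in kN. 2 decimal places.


Rc = 6.3 * W / R
Rc = 6.3 * 79 / 1810
Rc = 497.7 / 1810
Rc = 0.27 kN

0.27


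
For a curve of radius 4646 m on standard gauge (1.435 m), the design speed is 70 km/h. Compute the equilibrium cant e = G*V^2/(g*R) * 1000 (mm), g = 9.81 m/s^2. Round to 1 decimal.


Convert speed: V = 70 / 3.6 = 19.4444 m/s
Apply formula: e = 1.435 * 19.4444^2 / (9.81 * 4646)
e = 1.435 * 378.0864 / 45577.26
e = 0.011904 m = 11.9 mm

11.9


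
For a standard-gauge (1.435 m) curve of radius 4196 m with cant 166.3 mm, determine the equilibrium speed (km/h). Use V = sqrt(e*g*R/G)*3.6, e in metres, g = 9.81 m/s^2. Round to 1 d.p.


Convert cant: e = 166.3 mm = 0.1663 m
V_ms = sqrt(0.1663 * 9.81 * 4196 / 1.435)
V_ms = sqrt(4770.290584) = 69.0673 m/s
V = 69.0673 * 3.6 = 248.6 km/h

248.6


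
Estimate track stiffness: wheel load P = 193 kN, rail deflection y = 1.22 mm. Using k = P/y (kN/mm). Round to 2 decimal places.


Track stiffness k = P / y
k = 193 / 1.22
k = 158.20 kN/mm

158.20


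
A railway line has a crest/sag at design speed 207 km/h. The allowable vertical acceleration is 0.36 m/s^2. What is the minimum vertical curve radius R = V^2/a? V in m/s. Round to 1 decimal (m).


Convert speed: V = 207 / 3.6 = 57.5 m/s
V^2 = 3306.25 m^2/s^2
R_v = 3306.25 / 0.36
R_v = 9184.0 m

9184.0


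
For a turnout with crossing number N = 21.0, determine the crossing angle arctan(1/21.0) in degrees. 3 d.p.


1/N = 1/21.0 = 0.047619
angle = arctan(0.047619) = 0.047583 rad
angle = 0.047583 * 180/pi = 2.726 degrees

2.726


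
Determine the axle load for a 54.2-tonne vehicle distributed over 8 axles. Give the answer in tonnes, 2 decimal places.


Load per axle = total weight / number of axles
Load = 54.2 / 8
Load = 6.78 tonnes

6.78


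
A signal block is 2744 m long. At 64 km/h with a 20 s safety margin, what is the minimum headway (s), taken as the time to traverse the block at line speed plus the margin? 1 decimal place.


V = 64 / 3.6 = 17.7778 m/s
Block traversal time = 2744 / 17.7778 = 154.35 s
Headway = 154.35 + 20
Headway = 174.4 s

174.4


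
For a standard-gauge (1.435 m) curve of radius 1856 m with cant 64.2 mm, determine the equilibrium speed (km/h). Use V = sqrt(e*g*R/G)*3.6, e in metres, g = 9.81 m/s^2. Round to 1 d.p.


Convert cant: e = 64.2 mm = 0.0642 m
V_ms = sqrt(0.0642 * 9.81 * 1856 / 1.435)
V_ms = sqrt(814.573179) = 28.5407 m/s
V = 28.5407 * 3.6 = 102.7 km/h

102.7


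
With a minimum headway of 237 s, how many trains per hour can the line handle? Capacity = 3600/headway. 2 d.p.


Capacity = 3600 / headway
Capacity = 3600 / 237
Capacity = 15.19 trains/hour

15.19


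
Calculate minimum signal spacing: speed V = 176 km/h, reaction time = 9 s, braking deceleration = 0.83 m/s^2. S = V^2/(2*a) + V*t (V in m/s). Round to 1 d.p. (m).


V = 176 / 3.6 = 48.8889 m/s
Braking distance = 48.8889^2 / (2*0.83) = 1439.8334 m
Sighting distance = 48.8889 * 9 = 440.0 m
S = 1439.8334 + 440.0 = 1879.8 m

1879.8


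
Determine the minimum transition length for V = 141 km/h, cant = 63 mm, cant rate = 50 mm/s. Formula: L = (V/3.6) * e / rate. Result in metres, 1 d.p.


Convert speed: V = 141 / 3.6 = 39.1667 m/s
L = 39.1667 * 63 / 50
L = 2467.5 / 50
L = 49.4 m

49.4


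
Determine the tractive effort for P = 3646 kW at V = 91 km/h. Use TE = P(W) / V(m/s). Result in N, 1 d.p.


Convert: P = 3646 kW = 3646000 W
V = 91 / 3.6 = 25.2778 m/s
TE = 3646000 / 25.2778
TE = 144237.4 N

144237.4


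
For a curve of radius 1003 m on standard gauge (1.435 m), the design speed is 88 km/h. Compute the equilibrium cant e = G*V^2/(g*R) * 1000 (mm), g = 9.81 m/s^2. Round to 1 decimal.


Convert speed: V = 88 / 3.6 = 24.4444 m/s
Apply formula: e = 1.435 * 24.4444^2 / (9.81 * 1003)
e = 1.435 * 597.5309 / 9839.43
e = 0.087145 m = 87.1 mm

87.1


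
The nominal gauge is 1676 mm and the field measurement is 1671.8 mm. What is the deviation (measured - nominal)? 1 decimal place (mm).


Deviation = measured - nominal
Deviation = 1671.8 - 1676
Deviation = -4.2 mm

-4.2


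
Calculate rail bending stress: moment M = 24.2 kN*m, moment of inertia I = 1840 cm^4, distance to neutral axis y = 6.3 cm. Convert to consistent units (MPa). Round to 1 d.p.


Convert units:
M = 24.2 kN*m = 24200000 N*mm
y = 6.3 cm = 63 mm
I = 1840 cm^4 = 18400000 mm^4
sigma = 24200000 * 63 / 18400000
sigma = 82.9 MPa

82.9


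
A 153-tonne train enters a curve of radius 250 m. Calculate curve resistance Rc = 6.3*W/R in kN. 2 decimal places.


Rc = 6.3 * W / R
Rc = 6.3 * 153 / 250
Rc = 963.9 / 250
Rc = 3.86 kN

3.86


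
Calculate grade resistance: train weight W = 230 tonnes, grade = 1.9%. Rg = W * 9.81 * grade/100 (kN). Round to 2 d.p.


Rg = W * 9.81 * grade / 100
Rg = 230 * 9.81 * 1.9 / 100
Rg = 2256.3 * 0.019
Rg = 42.87 kN

42.87


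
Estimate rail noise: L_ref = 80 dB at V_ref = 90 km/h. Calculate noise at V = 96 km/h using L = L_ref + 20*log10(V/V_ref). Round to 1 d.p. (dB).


V/V_ref = 96 / 90 = 1.066667
log10(1.066667) = 0.028029
20 * 0.028029 = 0.5606
L = 80 + 0.5606 = 80.6 dB

80.6


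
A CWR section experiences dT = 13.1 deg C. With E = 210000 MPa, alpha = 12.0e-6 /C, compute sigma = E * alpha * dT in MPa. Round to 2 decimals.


sigma = E * alpha * dT
sigma = 210000 * 12.0e-6 * 13.1
sigma = 2.52 * 13.1
sigma = 33.01 MPa

33.01


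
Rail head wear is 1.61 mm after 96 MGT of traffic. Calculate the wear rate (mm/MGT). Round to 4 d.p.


Wear rate = total wear / cumulative tonnage
Rate = 1.61 / 96
Rate = 0.0168 mm/MGT

0.0168


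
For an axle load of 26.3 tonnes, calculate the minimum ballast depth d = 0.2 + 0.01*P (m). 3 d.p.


d = 0.2 + 0.01 * 26.3
d = 0.2 + 0.263
d = 0.463 m

0.463


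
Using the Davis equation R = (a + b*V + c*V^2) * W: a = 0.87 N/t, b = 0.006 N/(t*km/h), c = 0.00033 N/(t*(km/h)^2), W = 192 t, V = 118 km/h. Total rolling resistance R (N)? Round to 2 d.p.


b*V = 0.006 * 118 = 0.708
c*V^2 = 0.00033 * 13924 = 4.59492
R_per_t = 0.87 + 0.708 + 4.59492 = 6.17292 N/t
R_total = 6.17292 * 192 = 1185.20 N

1185.20


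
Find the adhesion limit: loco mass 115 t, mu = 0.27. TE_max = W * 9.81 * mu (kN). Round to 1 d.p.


TE_max = W * g * mu
TE_max = 115 * 9.81 * 0.27
TE_max = 1128.15 * 0.27
TE_max = 304.6 kN

304.6


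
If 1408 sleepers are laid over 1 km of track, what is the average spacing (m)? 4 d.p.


Spacing = 1000 m / number of sleepers
Spacing = 1000 / 1408
Spacing = 0.7102 m

0.7102


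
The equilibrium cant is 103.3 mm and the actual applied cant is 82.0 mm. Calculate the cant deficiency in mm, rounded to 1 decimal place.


Cant deficiency = equilibrium cant - actual cant
CD = 103.3 - 82.0
CD = 21.3 mm

21.3


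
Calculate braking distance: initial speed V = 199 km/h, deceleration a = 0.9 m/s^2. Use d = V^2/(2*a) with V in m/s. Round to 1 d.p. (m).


Convert speed: V = 199 / 3.6 = 55.2778 m/s
V^2 = 3055.6327
d = 3055.6327 / (2 * 0.9)
d = 3055.6327 / 1.8
d = 1697.6 m

1697.6


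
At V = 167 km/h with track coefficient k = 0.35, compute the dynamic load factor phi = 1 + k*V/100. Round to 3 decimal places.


phi = 1 + k * V / 100
phi = 1 + 0.35 * 167 / 100
phi = 1 + 0.5845
phi = 1.585

1.585


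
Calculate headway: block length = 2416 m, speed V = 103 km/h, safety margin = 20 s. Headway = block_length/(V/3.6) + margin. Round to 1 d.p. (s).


V = 103 / 3.6 = 28.6111 m/s
Block traversal time = 2416 / 28.6111 = 84.4427 s
Headway = 84.4427 + 20
Headway = 104.4 s

104.4


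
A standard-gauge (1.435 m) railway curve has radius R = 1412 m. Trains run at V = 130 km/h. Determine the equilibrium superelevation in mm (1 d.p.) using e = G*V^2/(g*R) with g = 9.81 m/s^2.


Convert speed: V = 130 / 3.6 = 36.1111 m/s
Apply formula: e = 1.435 * 36.1111^2 / (9.81 * 1412)
e = 1.435 * 1304.0123 / 13851.72
e = 0.135092 m = 135.1 mm

135.1


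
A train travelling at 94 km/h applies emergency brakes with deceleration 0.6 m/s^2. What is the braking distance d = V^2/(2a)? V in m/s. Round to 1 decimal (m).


Convert speed: V = 94 / 3.6 = 26.1111 m/s
V^2 = 681.7901
d = 681.7901 / (2 * 0.6)
d = 681.7901 / 1.2
d = 568.2 m

568.2


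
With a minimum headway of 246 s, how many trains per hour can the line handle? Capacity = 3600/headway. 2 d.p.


Capacity = 3600 / headway
Capacity = 3600 / 246
Capacity = 14.63 trains/hour

14.63


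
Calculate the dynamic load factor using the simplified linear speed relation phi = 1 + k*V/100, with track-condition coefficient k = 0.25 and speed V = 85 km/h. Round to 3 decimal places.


phi = 1 + k * V / 100
phi = 1 + 0.25 * 85 / 100
phi = 1 + 0.2125
phi = 1.213

1.213


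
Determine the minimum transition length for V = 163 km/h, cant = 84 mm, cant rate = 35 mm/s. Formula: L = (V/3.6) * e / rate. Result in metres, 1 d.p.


Convert speed: V = 163 / 3.6 = 45.2778 m/s
L = 45.2778 * 84 / 35
L = 3803.3333 / 35
L = 108.7 m

108.7


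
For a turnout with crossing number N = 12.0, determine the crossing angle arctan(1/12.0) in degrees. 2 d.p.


1/N = 1/12.0 = 0.083333
angle = arctan(0.083333) = 0.083141 rad
angle = 0.083141 * 180/pi = 4.76 degrees

4.76


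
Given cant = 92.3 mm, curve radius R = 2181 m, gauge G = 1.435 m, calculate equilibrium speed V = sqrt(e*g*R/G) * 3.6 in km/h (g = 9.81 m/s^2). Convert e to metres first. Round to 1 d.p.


Convert cant: e = 92.3 mm = 0.0923 m
V_ms = sqrt(0.0923 * 9.81 * 2181 / 1.435)
V_ms = sqrt(1376.177563) = 37.0969 m/s
V = 37.0969 * 3.6 = 133.5 km/h

133.5


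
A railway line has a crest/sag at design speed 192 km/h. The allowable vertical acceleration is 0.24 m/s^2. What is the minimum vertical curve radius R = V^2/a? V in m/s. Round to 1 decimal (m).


Convert speed: V = 192 / 3.6 = 53.3333 m/s
V^2 = 2844.4444 m^2/s^2
R_v = 2844.4444 / 0.24
R_v = 11851.9 m

11851.9


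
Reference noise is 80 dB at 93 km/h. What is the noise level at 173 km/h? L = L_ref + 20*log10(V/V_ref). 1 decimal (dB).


V/V_ref = 173 / 93 = 1.860215
log10(1.860215) = 0.269563
20 * 0.269563 = 5.3913
L = 80 + 5.3913 = 85.4 dB

85.4


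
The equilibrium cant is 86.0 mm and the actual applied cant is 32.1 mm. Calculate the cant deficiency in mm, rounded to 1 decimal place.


Cant deficiency = equilibrium cant - actual cant
CD = 86.0 - 32.1
CD = 53.9 mm

53.9


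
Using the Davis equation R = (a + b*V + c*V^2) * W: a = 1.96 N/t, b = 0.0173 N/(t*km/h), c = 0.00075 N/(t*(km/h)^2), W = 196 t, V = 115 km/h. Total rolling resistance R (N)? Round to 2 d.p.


b*V = 0.0173 * 115 = 1.9895
c*V^2 = 0.00075 * 13225 = 9.91875
R_per_t = 1.96 + 1.9895 + 9.91875 = 13.86825 N/t
R_total = 13.86825 * 196 = 2718.18 N

2718.18


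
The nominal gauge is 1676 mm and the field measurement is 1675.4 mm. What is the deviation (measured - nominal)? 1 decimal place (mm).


Deviation = measured - nominal
Deviation = 1675.4 - 1676
Deviation = -0.6 mm

-0.6


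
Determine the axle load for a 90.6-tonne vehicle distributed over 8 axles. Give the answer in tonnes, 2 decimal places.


Load per axle = total weight / number of axles
Load = 90.6 / 8
Load = 11.33 tonnes

11.33


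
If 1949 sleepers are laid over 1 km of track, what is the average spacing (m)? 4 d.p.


Spacing = 1000 m / number of sleepers
Spacing = 1000 / 1949
Spacing = 0.5131 m

0.5131


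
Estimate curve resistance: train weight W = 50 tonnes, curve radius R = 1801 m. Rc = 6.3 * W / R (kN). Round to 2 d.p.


Rc = 6.3 * W / R
Rc = 6.3 * 50 / 1801
Rc = 315.0 / 1801
Rc = 0.17 kN

0.17


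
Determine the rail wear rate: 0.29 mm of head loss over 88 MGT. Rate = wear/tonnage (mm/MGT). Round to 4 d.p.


Wear rate = total wear / cumulative tonnage
Rate = 0.29 / 88
Rate = 0.0033 mm/MGT

0.0033


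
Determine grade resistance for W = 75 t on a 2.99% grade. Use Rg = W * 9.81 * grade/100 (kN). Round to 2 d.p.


Rg = W * 9.81 * grade / 100
Rg = 75 * 9.81 * 2.99 / 100
Rg = 735.75 * 0.0299
Rg = 22.00 kN

22.00


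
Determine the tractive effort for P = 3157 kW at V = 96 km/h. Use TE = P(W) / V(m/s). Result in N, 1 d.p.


Convert: P = 3157 kW = 3157000 W
V = 96 / 3.6 = 26.6667 m/s
TE = 3157000 / 26.6667
TE = 118387.5 N

118387.5


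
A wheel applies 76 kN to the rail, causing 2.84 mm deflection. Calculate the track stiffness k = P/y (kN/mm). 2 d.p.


Track stiffness k = P / y
k = 76 / 2.84
k = 26.76 kN/mm

26.76


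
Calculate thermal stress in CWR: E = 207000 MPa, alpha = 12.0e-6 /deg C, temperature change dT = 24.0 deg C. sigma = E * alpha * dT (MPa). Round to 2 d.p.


sigma = E * alpha * dT
sigma = 207000 * 12.0e-6 * 24.0
sigma = 2.484 * 24.0
sigma = 59.62 MPa

59.62


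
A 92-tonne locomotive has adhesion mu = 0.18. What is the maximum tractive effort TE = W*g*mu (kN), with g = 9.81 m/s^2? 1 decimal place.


TE_max = W * g * mu
TE_max = 92 * 9.81 * 0.18
TE_max = 902.52 * 0.18
TE_max = 162.5 kN

162.5


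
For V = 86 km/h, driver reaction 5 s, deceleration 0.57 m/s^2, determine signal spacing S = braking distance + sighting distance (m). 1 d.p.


V = 86 / 3.6 = 23.8889 m/s
Braking distance = 23.8889^2 / (2*0.57) = 500.5956 m
Sighting distance = 23.8889 * 5 = 119.4444 m
S = 500.5956 + 119.4444 = 620.0 m

620.0


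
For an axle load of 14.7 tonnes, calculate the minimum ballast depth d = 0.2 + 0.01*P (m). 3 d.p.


d = 0.2 + 0.01 * 14.7
d = 0.2 + 0.147
d = 0.347 m

0.347


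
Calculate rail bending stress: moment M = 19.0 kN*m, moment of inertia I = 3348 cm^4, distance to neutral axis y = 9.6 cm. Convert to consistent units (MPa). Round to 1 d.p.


Convert units:
M = 19.0 kN*m = 19000000 N*mm
y = 9.6 cm = 96 mm
I = 3348 cm^4 = 33480000 mm^4
sigma = 19000000 * 96 / 33480000
sigma = 54.5 MPa

54.5


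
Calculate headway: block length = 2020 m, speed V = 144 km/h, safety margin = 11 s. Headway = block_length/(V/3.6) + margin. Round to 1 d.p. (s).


V = 144 / 3.6 = 40.0 m/s
Block traversal time = 2020 / 40.0 = 50.5 s
Headway = 50.5 + 11
Headway = 61.5 s

61.5


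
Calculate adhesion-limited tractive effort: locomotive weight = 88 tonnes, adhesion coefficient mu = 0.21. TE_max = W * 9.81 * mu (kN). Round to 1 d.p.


TE_max = W * g * mu
TE_max = 88 * 9.81 * 0.21
TE_max = 863.28 * 0.21
TE_max = 181.3 kN

181.3


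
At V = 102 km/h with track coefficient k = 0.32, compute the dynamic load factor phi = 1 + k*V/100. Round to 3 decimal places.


phi = 1 + k * V / 100
phi = 1 + 0.32 * 102 / 100
phi = 1 + 0.3264
phi = 1.326

1.326


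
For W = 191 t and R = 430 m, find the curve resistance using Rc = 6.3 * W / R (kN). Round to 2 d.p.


Rc = 6.3 * W / R
Rc = 6.3 * 191 / 430
Rc = 1203.3 / 430
Rc = 2.80 kN

2.80


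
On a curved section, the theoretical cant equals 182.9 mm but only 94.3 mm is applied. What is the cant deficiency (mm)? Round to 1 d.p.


Cant deficiency = equilibrium cant - actual cant
CD = 182.9 - 94.3
CD = 88.6 mm

88.6


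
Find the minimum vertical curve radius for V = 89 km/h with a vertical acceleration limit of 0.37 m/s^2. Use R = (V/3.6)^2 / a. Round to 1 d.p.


Convert speed: V = 89 / 3.6 = 24.7222 m/s
V^2 = 611.1883 m^2/s^2
R_v = 611.1883 / 0.37
R_v = 1651.9 m

1651.9


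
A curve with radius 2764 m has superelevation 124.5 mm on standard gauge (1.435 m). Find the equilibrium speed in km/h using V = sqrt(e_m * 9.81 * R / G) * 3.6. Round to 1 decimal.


Convert cant: e = 124.5 mm = 0.1245 m
V_ms = sqrt(0.1245 * 9.81 * 2764 / 1.435)
V_ms = sqrt(2352.472181) = 48.5023 m/s
V = 48.5023 * 3.6 = 174.6 km/h

174.6


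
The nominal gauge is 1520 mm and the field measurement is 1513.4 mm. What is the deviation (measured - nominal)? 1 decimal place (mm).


Deviation = measured - nominal
Deviation = 1513.4 - 1520
Deviation = -6.6 mm

-6.6


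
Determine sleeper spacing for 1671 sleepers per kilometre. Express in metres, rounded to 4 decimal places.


Spacing = 1000 m / number of sleepers
Spacing = 1000 / 1671
Spacing = 0.5984 m

0.5984


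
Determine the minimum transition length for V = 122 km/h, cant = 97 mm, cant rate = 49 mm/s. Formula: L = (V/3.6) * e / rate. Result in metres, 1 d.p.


Convert speed: V = 122 / 3.6 = 33.8889 m/s
L = 33.8889 * 97 / 49
L = 3287.2222 / 49
L = 67.1 m

67.1


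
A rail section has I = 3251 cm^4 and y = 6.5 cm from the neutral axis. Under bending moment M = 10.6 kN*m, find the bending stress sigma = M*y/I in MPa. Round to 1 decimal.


Convert units:
M = 10.6 kN*m = 10600000 N*mm
y = 6.5 cm = 65 mm
I = 3251 cm^4 = 32510000 mm^4
sigma = 10600000 * 65 / 32510000
sigma = 21.2 MPa

21.2


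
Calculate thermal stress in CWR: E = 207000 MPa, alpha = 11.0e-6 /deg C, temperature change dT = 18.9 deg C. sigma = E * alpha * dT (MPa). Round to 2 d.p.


sigma = E * alpha * dT
sigma = 207000 * 11.0e-6 * 18.9
sigma = 2.277 * 18.9
sigma = 43.04 MPa

43.04


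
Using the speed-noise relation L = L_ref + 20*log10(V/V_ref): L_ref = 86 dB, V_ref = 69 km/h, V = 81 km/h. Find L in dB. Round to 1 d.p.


V/V_ref = 81 / 69 = 1.173913
log10(1.173913) = 0.069636
20 * 0.069636 = 1.3927
L = 86 + 1.3927 = 87.4 dB

87.4


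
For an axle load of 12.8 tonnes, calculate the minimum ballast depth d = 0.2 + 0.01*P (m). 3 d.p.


d = 0.2 + 0.01 * 12.8
d = 0.2 + 0.128
d = 0.328 m

0.328


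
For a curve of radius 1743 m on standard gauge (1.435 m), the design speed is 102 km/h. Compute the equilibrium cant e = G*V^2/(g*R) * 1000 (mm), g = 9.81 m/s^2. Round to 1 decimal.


Convert speed: V = 102 / 3.6 = 28.3333 m/s
Apply formula: e = 1.435 * 28.3333^2 / (9.81 * 1743)
e = 1.435 * 802.7778 / 17098.83
e = 0.067372 m = 67.4 mm

67.4


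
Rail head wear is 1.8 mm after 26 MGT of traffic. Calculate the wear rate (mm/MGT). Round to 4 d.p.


Wear rate = total wear / cumulative tonnage
Rate = 1.8 / 26
Rate = 0.0692 mm/MGT

0.0692


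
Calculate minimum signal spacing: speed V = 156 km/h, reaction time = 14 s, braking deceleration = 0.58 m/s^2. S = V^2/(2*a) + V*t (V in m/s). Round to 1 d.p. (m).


V = 156 / 3.6 = 43.3333 m/s
Braking distance = 43.3333^2 / (2*0.58) = 1618.7739 m
Sighting distance = 43.3333 * 14 = 606.6667 m
S = 1618.7739 + 606.6667 = 2225.4 m

2225.4


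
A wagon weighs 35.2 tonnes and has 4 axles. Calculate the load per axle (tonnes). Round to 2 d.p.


Load per axle = total weight / number of axles
Load = 35.2 / 4
Load = 8.80 tonnes

8.80


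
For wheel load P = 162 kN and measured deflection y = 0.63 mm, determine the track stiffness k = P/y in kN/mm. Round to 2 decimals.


Track stiffness k = P / y
k = 162 / 0.63
k = 257.14 kN/mm

257.14


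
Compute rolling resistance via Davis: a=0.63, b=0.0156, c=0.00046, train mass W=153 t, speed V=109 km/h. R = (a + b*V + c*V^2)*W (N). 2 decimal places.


b*V = 0.0156 * 109 = 1.7004
c*V^2 = 0.00046 * 11881 = 5.46526
R_per_t = 0.63 + 1.7004 + 5.46526 = 7.79566 N/t
R_total = 7.79566 * 153 = 1192.74 N

1192.74


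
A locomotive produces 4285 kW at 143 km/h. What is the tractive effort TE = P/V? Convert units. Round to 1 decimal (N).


Convert: P = 4285 kW = 4285000 W
V = 143 / 3.6 = 39.7222 m/s
TE = 4285000 / 39.7222
TE = 107874.1 N

107874.1


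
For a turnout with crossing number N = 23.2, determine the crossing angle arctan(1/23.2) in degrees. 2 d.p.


1/N = 1/23.2 = 0.043103
angle = arctan(0.043103) = 0.043077 rad
angle = 0.043077 * 180/pi = 2.47 degrees

2.47


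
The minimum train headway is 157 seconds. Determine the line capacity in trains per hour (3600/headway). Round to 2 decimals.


Capacity = 3600 / headway
Capacity = 3600 / 157
Capacity = 22.93 trains/hour

22.93


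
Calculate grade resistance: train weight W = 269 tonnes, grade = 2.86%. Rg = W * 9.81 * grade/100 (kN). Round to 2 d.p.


Rg = W * 9.81 * grade / 100
Rg = 269 * 9.81 * 2.86 / 100
Rg = 2638.89 * 0.0286
Rg = 75.47 kN

75.47


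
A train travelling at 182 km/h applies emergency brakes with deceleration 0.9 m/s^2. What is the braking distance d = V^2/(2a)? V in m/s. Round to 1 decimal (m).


Convert speed: V = 182 / 3.6 = 50.5556 m/s
V^2 = 2555.8642
d = 2555.8642 / (2 * 0.9)
d = 2555.8642 / 1.8
d = 1419.9 m

1419.9


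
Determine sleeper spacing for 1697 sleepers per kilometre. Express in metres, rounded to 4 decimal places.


Spacing = 1000 m / number of sleepers
Spacing = 1000 / 1697
Spacing = 0.5893 m

0.5893


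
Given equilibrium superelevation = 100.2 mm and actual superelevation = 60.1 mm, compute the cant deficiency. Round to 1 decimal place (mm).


Cant deficiency = equilibrium cant - actual cant
CD = 100.2 - 60.1
CD = 40.1 mm

40.1


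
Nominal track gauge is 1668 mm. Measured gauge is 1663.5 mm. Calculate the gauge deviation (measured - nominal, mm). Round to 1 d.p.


Deviation = measured - nominal
Deviation = 1663.5 - 1668
Deviation = -4.5 mm

-4.5


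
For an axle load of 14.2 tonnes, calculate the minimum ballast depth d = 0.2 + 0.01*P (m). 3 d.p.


d = 0.2 + 0.01 * 14.2
d = 0.2 + 0.142
d = 0.342 m

0.342


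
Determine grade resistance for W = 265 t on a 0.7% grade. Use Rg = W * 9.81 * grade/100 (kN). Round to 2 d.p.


Rg = W * 9.81 * grade / 100
Rg = 265 * 9.81 * 0.7 / 100
Rg = 2599.65 * 0.007
Rg = 18.20 kN

18.20


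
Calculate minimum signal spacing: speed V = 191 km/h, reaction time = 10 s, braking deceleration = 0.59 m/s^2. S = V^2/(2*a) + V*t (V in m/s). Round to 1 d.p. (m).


V = 191 / 3.6 = 53.0556 m/s
Braking distance = 53.0556^2 / (2*0.59) = 2385.5017 m
Sighting distance = 53.0556 * 10 = 530.5556 m
S = 2385.5017 + 530.5556 = 2916.1 m

2916.1


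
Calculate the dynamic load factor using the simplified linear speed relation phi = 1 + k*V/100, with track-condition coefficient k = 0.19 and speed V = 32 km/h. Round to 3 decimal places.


phi = 1 + k * V / 100
phi = 1 + 0.19 * 32 / 100
phi = 1 + 0.0608
phi = 1.061

1.061


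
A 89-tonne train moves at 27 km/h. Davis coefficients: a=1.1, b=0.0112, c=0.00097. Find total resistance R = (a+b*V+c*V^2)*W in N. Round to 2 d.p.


b*V = 0.0112 * 27 = 0.3024
c*V^2 = 0.00097 * 729 = 0.70713
R_per_t = 1.1 + 0.3024 + 0.70713 = 2.10953 N/t
R_total = 2.10953 * 89 = 187.75 N

187.75


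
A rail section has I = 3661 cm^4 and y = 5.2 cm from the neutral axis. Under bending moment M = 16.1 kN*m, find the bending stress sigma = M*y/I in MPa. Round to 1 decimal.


Convert units:
M = 16.1 kN*m = 16100000 N*mm
y = 5.2 cm = 52 mm
I = 3661 cm^4 = 36610000 mm^4
sigma = 16100000 * 52 / 36610000
sigma = 22.9 MPa

22.9


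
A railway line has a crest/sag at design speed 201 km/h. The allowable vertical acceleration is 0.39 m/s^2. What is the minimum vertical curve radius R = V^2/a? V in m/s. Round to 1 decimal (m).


Convert speed: V = 201 / 3.6 = 55.8333 m/s
V^2 = 3117.3611 m^2/s^2
R_v = 3117.3611 / 0.39
R_v = 7993.2 m

7993.2


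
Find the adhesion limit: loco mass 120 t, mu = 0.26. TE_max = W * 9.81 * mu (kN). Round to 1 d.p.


TE_max = W * g * mu
TE_max = 120 * 9.81 * 0.26
TE_max = 1177.2 * 0.26
TE_max = 306.1 kN

306.1


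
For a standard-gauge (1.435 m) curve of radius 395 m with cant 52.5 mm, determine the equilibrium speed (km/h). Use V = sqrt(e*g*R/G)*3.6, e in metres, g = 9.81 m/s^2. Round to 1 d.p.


Convert cant: e = 52.5 mm = 0.0525 m
V_ms = sqrt(0.0525 * 9.81 * 395 / 1.435)
V_ms = sqrt(141.766463) = 11.9066 m/s
V = 11.9066 * 3.6 = 42.9 km/h

42.9


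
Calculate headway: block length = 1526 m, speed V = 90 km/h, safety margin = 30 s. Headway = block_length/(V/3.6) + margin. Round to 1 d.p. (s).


V = 90 / 3.6 = 25.0 m/s
Block traversal time = 1526 / 25.0 = 61.04 s
Headway = 61.04 + 30
Headway = 91.0 s

91.0


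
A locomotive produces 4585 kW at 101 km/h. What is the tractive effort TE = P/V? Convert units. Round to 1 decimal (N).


Convert: P = 4585 kW = 4585000 W
V = 101 / 3.6 = 28.0556 m/s
TE = 4585000 / 28.0556
TE = 163425.7 N

163425.7


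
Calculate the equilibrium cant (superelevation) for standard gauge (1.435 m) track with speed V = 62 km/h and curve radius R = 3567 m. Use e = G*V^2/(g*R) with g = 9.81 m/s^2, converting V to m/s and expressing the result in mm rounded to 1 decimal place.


Convert speed: V = 62 / 3.6 = 17.2222 m/s
Apply formula: e = 1.435 * 17.2222^2 / (9.81 * 3567)
e = 1.435 * 296.6049 / 34992.27
e = 0.012163 m = 12.2 mm

12.2


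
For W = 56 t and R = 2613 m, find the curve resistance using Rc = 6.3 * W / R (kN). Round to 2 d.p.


Rc = 6.3 * W / R
Rc = 6.3 * 56 / 2613
Rc = 352.8 / 2613
Rc = 0.14 kN

0.14


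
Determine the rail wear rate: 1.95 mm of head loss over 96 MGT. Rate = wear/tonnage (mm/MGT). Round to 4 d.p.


Wear rate = total wear / cumulative tonnage
Rate = 1.95 / 96
Rate = 0.0203 mm/MGT

0.0203


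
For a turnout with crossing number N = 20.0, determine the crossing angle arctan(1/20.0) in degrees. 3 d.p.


1/N = 1/20.0 = 0.05
angle = arctan(0.05) = 0.049958 rad
angle = 0.049958 * 180/pi = 2.862 degrees

2.862


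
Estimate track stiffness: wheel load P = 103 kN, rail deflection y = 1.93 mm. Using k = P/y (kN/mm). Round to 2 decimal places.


Track stiffness k = P / y
k = 103 / 1.93
k = 53.37 kN/mm

53.37


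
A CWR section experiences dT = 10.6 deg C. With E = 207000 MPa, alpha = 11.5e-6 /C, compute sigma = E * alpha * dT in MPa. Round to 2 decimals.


sigma = E * alpha * dT
sigma = 207000 * 11.5e-6 * 10.6
sigma = 2.3805 * 10.6
sigma = 25.23 MPa

25.23


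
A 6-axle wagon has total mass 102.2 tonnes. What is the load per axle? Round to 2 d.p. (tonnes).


Load per axle = total weight / number of axles
Load = 102.2 / 6
Load = 17.03 tonnes

17.03


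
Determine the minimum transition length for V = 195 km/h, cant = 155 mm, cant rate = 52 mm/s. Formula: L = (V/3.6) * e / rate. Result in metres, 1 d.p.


Convert speed: V = 195 / 3.6 = 54.1667 m/s
L = 54.1667 * 155 / 52
L = 8395.8333 / 52
L = 161.5 m

161.5


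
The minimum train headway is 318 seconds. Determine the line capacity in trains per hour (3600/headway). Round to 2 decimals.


Capacity = 3600 / headway
Capacity = 3600 / 318
Capacity = 11.32 trains/hour

11.32


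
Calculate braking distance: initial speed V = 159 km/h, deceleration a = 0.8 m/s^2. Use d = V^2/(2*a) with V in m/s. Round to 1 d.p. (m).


Convert speed: V = 159 / 3.6 = 44.1667 m/s
V^2 = 1950.6944
d = 1950.6944 / (2 * 0.8)
d = 1950.6944 / 1.6
d = 1219.2 m

1219.2


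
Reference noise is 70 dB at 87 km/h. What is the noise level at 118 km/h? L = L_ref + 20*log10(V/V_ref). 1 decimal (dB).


V/V_ref = 118 / 87 = 1.356322
log10(1.356322) = 0.132363
20 * 0.132363 = 2.6473
L = 70 + 2.6473 = 72.6 dB

72.6


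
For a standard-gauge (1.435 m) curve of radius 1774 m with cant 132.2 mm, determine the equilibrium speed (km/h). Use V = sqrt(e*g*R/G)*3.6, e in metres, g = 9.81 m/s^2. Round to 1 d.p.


Convert cant: e = 132.2 mm = 0.1322 m
V_ms = sqrt(0.1322 * 9.81 * 1774 / 1.435)
V_ms = sqrt(1603.253427) = 40.0406 m/s
V = 40.0406 * 3.6 = 144.1 km/h

144.1


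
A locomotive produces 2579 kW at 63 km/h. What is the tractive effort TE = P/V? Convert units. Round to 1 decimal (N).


Convert: P = 2579 kW = 2579000 W
V = 63 / 3.6 = 17.5 m/s
TE = 2579000 / 17.5
TE = 147371.4 N

147371.4


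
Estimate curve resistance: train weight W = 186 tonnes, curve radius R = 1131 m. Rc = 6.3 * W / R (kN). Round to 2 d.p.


Rc = 6.3 * W / R
Rc = 6.3 * 186 / 1131
Rc = 1171.8 / 1131
Rc = 1.04 kN

1.04


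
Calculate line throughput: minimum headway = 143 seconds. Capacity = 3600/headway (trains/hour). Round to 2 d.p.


Capacity = 3600 / headway
Capacity = 3600 / 143
Capacity = 25.17 trains/hour

25.17


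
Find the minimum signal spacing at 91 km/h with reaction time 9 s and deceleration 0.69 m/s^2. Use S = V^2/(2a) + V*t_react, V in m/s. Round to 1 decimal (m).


V = 91 / 3.6 = 25.2778 m/s
Braking distance = 25.2778^2 / (2*0.69) = 463.0189 m
Sighting distance = 25.2778 * 9 = 227.5 m
S = 463.0189 + 227.5 = 690.5 m

690.5


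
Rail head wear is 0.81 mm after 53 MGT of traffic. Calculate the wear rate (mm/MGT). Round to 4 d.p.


Wear rate = total wear / cumulative tonnage
Rate = 0.81 / 53
Rate = 0.0153 mm/MGT

0.0153


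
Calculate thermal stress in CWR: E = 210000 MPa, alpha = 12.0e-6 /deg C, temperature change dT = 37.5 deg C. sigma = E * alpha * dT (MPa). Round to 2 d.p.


sigma = E * alpha * dT
sigma = 210000 * 12.0e-6 * 37.5
sigma = 2.52 * 37.5
sigma = 94.50 MPa

94.50


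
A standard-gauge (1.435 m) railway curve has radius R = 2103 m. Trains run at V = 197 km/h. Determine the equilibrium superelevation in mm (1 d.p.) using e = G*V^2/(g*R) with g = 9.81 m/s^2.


Convert speed: V = 197 / 3.6 = 54.7222 m/s
Apply formula: e = 1.435 * 54.7222^2 / (9.81 * 2103)
e = 1.435 * 2994.5216 / 20630.43
e = 0.208291 m = 208.3 mm

208.3


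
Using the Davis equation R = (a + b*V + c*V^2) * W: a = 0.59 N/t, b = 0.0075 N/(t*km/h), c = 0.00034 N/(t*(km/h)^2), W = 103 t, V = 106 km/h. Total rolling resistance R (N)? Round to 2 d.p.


b*V = 0.0075 * 106 = 0.795
c*V^2 = 0.00034 * 11236 = 3.82024
R_per_t = 0.59 + 0.795 + 3.82024 = 5.20524 N/t
R_total = 5.20524 * 103 = 536.14 N

536.14


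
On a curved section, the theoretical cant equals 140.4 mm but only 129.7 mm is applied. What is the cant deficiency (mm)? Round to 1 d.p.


Cant deficiency = equilibrium cant - actual cant
CD = 140.4 - 129.7
CD = 10.7 mm

10.7


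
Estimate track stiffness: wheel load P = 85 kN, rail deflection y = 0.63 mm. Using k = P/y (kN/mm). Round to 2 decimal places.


Track stiffness k = P / y
k = 85 / 0.63
k = 134.92 kN/mm

134.92


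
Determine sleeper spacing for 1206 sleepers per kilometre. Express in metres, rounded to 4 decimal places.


Spacing = 1000 m / number of sleepers
Spacing = 1000 / 1206
Spacing = 0.8292 m

0.8292


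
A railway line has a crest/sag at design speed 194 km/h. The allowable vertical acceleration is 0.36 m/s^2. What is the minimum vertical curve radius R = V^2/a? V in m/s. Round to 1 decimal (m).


Convert speed: V = 194 / 3.6 = 53.8889 m/s
V^2 = 2904.0123 m^2/s^2
R_v = 2904.0123 / 0.36
R_v = 8066.7 m

8066.7


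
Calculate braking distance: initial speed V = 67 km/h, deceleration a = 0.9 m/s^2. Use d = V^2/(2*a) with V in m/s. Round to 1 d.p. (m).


Convert speed: V = 67 / 3.6 = 18.6111 m/s
V^2 = 346.3735
d = 346.3735 / (2 * 0.9)
d = 346.3735 / 1.8
d = 192.4 m

192.4


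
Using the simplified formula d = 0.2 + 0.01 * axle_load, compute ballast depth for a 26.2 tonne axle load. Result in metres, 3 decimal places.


d = 0.2 + 0.01 * 26.2
d = 0.2 + 0.262
d = 0.462 m

0.462


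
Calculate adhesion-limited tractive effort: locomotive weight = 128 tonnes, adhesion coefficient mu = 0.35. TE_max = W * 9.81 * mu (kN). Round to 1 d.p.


TE_max = W * g * mu
TE_max = 128 * 9.81 * 0.35
TE_max = 1255.68 * 0.35
TE_max = 439.5 kN

439.5


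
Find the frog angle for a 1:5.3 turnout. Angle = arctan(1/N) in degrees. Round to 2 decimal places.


1/N = 1/5.3 = 0.188679
angle = arctan(0.188679) = 0.186487 rad
angle = 0.186487 * 180/pi = 10.68 degrees

10.68


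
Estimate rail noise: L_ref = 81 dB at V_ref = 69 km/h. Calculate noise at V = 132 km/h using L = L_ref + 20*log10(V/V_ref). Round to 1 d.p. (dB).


V/V_ref = 132 / 69 = 1.913043
log10(1.913043) = 0.281725
20 * 0.281725 = 5.6345
L = 81 + 5.6345 = 86.6 dB

86.6


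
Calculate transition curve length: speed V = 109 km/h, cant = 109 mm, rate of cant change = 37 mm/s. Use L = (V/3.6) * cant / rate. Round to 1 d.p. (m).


Convert speed: V = 109 / 3.6 = 30.2778 m/s
L = 30.2778 * 109 / 37
L = 3300.2778 / 37
L = 89.2 m

89.2


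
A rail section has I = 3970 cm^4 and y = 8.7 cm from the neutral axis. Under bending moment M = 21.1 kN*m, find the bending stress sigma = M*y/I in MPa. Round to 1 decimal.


Convert units:
M = 21.1 kN*m = 21100000 N*mm
y = 8.7 cm = 87 mm
I = 3970 cm^4 = 39700000 mm^4
sigma = 21100000 * 87 / 39700000
sigma = 46.2 MPa

46.2


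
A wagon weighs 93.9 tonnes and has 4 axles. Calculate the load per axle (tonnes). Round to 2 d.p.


Load per axle = total weight / number of axles
Load = 93.9 / 4
Load = 23.48 tonnes

23.48


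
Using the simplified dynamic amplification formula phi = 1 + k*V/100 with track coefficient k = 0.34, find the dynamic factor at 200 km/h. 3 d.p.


phi = 1 + k * V / 100
phi = 1 + 0.34 * 200 / 100
phi = 1 + 0.68
phi = 1.680

1.680


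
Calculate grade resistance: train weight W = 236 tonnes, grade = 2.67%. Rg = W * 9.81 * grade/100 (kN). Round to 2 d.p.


Rg = W * 9.81 * grade / 100
Rg = 236 * 9.81 * 2.67 / 100
Rg = 2315.16 * 0.0267
Rg = 61.81 kN

61.81


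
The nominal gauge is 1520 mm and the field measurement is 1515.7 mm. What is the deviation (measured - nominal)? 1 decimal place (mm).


Deviation = measured - nominal
Deviation = 1515.7 - 1520
Deviation = -4.3 mm

-4.3


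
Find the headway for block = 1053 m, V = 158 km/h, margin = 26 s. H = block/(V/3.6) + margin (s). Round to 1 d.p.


V = 158 / 3.6 = 43.8889 m/s
Block traversal time = 1053 / 43.8889 = 23.9924 s
Headway = 23.9924 + 26
Headway = 50.0 s

50.0


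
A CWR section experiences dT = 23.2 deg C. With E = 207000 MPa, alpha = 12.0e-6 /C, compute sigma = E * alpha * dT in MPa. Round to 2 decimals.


sigma = E * alpha * dT
sigma = 207000 * 12.0e-6 * 23.2
sigma = 2.484 * 23.2
sigma = 57.63 MPa

57.63


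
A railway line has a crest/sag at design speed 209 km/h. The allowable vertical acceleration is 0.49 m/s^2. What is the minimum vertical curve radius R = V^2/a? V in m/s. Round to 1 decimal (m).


Convert speed: V = 209 / 3.6 = 58.0556 m/s
V^2 = 3370.4475 m^2/s^2
R_v = 3370.4475 / 0.49
R_v = 6878.5 m

6878.5


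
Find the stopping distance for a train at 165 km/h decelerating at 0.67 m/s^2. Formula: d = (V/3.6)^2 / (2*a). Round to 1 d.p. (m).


Convert speed: V = 165 / 3.6 = 45.8333 m/s
V^2 = 2100.6944
d = 2100.6944 / (2 * 0.67)
d = 2100.6944 / 1.34
d = 1567.7 m

1567.7


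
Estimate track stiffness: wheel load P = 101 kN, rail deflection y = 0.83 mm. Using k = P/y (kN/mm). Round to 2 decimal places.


Track stiffness k = P / y
k = 101 / 0.83
k = 121.69 kN/mm

121.69


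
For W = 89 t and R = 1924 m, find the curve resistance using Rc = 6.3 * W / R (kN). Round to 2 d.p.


Rc = 6.3 * W / R
Rc = 6.3 * 89 / 1924
Rc = 560.7 / 1924
Rc = 0.29 kN

0.29


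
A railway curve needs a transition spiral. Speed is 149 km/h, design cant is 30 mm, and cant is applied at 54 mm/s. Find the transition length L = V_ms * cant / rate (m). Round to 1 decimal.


Convert speed: V = 149 / 3.6 = 41.3889 m/s
L = 41.3889 * 30 / 54
L = 1241.6667 / 54
L = 23.0 m

23.0


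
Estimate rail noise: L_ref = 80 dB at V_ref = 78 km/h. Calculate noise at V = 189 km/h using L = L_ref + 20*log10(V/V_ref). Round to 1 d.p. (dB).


V/V_ref = 189 / 78 = 2.423077
log10(2.423077) = 0.384367
20 * 0.384367 = 7.6873
L = 80 + 7.6873 = 87.7 dB

87.7


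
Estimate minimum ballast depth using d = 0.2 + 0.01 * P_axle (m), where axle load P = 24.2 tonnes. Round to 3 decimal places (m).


d = 0.2 + 0.01 * 24.2
d = 0.2 + 0.242
d = 0.442 m

0.442


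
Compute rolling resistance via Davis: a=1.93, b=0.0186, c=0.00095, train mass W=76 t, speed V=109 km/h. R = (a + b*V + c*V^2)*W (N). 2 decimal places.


b*V = 0.0186 * 109 = 2.0274
c*V^2 = 0.00095 * 11881 = 11.28695
R_per_t = 1.93 + 2.0274 + 11.28695 = 15.24435 N/t
R_total = 15.24435 * 76 = 1158.57 N

1158.57


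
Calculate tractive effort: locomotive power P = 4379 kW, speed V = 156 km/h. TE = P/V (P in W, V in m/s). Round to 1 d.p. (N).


Convert: P = 4379 kW = 4379000 W
V = 156 / 3.6 = 43.3333 m/s
TE = 4379000 / 43.3333
TE = 101053.8 N

101053.8


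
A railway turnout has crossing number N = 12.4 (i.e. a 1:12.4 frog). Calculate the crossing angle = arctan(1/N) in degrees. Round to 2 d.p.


1/N = 1/12.4 = 0.080645
angle = arctan(0.080645) = 0.080471 rad
angle = 0.080471 * 180/pi = 4.61 degrees

4.61


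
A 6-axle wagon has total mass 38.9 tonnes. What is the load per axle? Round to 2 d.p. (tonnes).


Load per axle = total weight / number of axles
Load = 38.9 / 6
Load = 6.48 tonnes

6.48


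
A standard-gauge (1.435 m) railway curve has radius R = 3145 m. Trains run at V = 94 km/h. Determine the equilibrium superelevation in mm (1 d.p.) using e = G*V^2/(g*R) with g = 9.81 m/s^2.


Convert speed: V = 94 / 3.6 = 26.1111 m/s
Apply formula: e = 1.435 * 26.1111^2 / (9.81 * 3145)
e = 1.435 * 681.7901 / 30852.45
e = 0.031711 m = 31.7 mm

31.7


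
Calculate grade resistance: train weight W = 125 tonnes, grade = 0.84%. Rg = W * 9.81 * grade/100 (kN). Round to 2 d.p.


Rg = W * 9.81 * grade / 100
Rg = 125 * 9.81 * 0.84 / 100
Rg = 1226.25 * 0.0084
Rg = 10.30 kN

10.30


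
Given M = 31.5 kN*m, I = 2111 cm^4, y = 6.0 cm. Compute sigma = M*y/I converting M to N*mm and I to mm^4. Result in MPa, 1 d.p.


Convert units:
M = 31.5 kN*m = 31500000 N*mm
y = 6.0 cm = 60 mm
I = 2111 cm^4 = 21110000 mm^4
sigma = 31500000 * 60 / 21110000
sigma = 89.5 MPa

89.5


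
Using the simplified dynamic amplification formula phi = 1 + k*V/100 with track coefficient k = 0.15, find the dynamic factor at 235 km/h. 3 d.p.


phi = 1 + k * V / 100
phi = 1 + 0.15 * 235 / 100
phi = 1 + 0.3525
phi = 1.353

1.353


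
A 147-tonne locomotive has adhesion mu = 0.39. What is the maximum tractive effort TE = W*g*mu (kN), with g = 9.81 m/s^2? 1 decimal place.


TE_max = W * g * mu
TE_max = 147 * 9.81 * 0.39
TE_max = 1442.07 * 0.39
TE_max = 562.4 kN

562.4


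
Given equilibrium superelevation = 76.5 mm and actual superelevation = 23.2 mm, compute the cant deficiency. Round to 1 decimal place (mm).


Cant deficiency = equilibrium cant - actual cant
CD = 76.5 - 23.2
CD = 53.3 mm

53.3


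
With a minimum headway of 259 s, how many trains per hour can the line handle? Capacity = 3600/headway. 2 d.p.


Capacity = 3600 / headway
Capacity = 3600 / 259
Capacity = 13.90 trains/hour

13.90


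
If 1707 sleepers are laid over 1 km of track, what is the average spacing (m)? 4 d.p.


Spacing = 1000 m / number of sleepers
Spacing = 1000 / 1707
Spacing = 0.5858 m

0.5858


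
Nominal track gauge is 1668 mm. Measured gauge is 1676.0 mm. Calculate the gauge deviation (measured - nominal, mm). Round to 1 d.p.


Deviation = measured - nominal
Deviation = 1676.0 - 1668
Deviation = 8.0 mm

8.0


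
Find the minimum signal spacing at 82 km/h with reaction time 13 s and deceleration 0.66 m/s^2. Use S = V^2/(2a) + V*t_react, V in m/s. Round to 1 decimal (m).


V = 82 / 3.6 = 22.7778 m/s
Braking distance = 22.7778^2 / (2*0.66) = 393.0509 m
Sighting distance = 22.7778 * 13 = 296.1111 m
S = 393.0509 + 296.1111 = 689.2 m

689.2


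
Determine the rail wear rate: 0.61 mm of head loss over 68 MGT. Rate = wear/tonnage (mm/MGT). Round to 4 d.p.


Wear rate = total wear / cumulative tonnage
Rate = 0.61 / 68
Rate = 0.0090 mm/MGT

0.0090


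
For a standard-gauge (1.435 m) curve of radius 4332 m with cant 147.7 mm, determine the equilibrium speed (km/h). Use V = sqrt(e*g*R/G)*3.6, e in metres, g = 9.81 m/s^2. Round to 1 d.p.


Convert cant: e = 147.7 mm = 0.1477 m
V_ms = sqrt(0.1477 * 9.81 * 4332 / 1.435)
V_ms = sqrt(4374.073229) = 66.1368 m/s
V = 66.1368 * 3.6 = 238.1 km/h

238.1


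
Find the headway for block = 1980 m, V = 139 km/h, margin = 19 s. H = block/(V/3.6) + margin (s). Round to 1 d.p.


V = 139 / 3.6 = 38.6111 m/s
Block traversal time = 1980 / 38.6111 = 51.2806 s
Headway = 51.2806 + 19
Headway = 70.3 s

70.3


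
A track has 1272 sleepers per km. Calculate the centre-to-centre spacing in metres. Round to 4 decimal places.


Spacing = 1000 m / number of sleepers
Spacing = 1000 / 1272
Spacing = 0.7862 m

0.7862
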